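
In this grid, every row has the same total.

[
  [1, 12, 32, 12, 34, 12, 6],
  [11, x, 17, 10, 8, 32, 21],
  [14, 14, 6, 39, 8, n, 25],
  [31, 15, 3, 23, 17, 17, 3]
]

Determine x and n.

x = 10, n = 3

Row 1 sums to 109 and so does row 4; that's the common total.
In row 2 the known cells total 99, leaving 109 − 99 = 10.
In row 3 the known cells total 106, leaving 109 − 106 = 3.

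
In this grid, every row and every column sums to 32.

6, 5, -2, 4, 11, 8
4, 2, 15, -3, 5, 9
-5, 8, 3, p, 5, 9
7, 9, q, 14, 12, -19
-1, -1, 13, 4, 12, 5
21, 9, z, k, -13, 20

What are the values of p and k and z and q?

The known cells in row 3 total 20, leaving 32 − 20 = 12 for the blank.
The known cells in column 4 total 31, leaving 32 − 31 = 1 for the blank.
The known cells in row 4 total 23, leaving 32 − 23 = 9 for the blank.
The known cells in row 6 total 38, leaving 32 − 38 = -6 for the blank.

p = 12, k = 1, z = -6, q = 9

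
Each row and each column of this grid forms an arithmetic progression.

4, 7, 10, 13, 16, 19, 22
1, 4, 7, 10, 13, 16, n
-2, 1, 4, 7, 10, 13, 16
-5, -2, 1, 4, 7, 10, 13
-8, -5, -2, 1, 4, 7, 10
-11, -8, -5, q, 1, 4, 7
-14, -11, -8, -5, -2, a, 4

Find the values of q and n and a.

q = -2, n = 19, a = 1

Along each row the entries change by 3 per step; down each column they change by -3.
Row 6: from -11 at column 1, stepping by 3 to column 4 gives -2.
Row 2: from 1 at column 1, stepping by 3 to column 7 gives 19.
Row 7: from -14 at column 1, stepping by 3 to column 6 gives 1.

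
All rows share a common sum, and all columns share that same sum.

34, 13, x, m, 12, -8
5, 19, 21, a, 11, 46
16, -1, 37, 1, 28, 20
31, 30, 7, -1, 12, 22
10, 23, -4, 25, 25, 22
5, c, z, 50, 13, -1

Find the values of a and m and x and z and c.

Rows 3 and 4 both sum to 101, so that's the common total.
The known cells in column 2 total 84, leaving 101 − 84 = 17 for the blank.
The known cells in row 2 total 102, leaving 101 − 102 = -1 for the blank.
The known cells in column 4 total 74, leaving 101 − 74 = 27 for the blank.
The known cells in row 1 total 78, leaving 101 − 78 = 23 for the blank.
The known cells in row 6 total 84, leaving 101 − 84 = 17 for the blank.

a = -1, m = 27, x = 23, z = 17, c = 17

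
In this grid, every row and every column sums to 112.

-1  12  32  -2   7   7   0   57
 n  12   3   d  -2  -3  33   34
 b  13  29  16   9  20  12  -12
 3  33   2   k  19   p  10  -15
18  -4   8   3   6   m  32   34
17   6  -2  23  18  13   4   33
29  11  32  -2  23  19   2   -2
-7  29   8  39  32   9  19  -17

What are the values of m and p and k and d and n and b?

m = 15, p = 32, k = 28, d = 7, n = 28, b = 25

The known cells in row 3 total 87, leaving 112 − 87 = 25 for the blank.
The known cells in row 5 total 97, leaving 112 − 97 = 15 for the blank.
The known cells in column 1 total 84, leaving 112 − 84 = 28 for the blank.
The known cells in row 2 total 105, leaving 112 − 105 = 7 for the blank.
The known cells in column 4 total 84, leaving 112 − 84 = 28 for the blank.
The known cells in row 4 total 80, leaving 112 − 80 = 32 for the blank.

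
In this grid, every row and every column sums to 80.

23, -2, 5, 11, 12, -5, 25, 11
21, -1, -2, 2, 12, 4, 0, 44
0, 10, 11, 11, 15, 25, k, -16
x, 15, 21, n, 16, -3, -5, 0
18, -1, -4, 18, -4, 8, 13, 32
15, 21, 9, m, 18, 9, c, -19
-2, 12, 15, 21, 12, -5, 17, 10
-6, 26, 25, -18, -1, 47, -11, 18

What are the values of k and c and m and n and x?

The known cells in column 1 total 69, leaving 80 − 69 = 11 for the blank.
The known cells in row 4 total 55, leaving 80 − 55 = 25 for the blank.
The known cells in row 3 total 56, leaving 80 − 56 = 24 for the blank.
The known cells in column 7 total 63, leaving 80 − 63 = 17 for the blank.
The known cells in row 6 total 70, leaving 80 − 70 = 10 for the blank.

k = 24, c = 17, m = 10, n = 25, x = 11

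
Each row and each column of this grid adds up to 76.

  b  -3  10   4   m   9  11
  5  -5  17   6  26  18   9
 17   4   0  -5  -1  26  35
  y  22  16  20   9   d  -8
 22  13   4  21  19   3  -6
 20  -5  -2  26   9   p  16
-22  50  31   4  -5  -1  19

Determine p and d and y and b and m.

Row 6 has 20 − 5 − 2 + 26 + 9 + 16 = 64; the blank must be 76 − 64 = 12.
Column 5 has 26 − 1 + 9 + 19 + 9 − 5 = 57; the blank must be 76 − 57 = 19.
Row 1 has -3 + 10 + 4 + 19 + 9 + 11 = 50; the blank must be 76 − 50 = 26.
Column 1 has 26 + 5 + 17 + 22 + 20 − 22 = 68; the blank must be 76 − 68 = 8.
Row 4 has 8 + 22 + 16 + 20 + 9 − 8 = 67; the blank must be 76 − 67 = 9.

p = 12, d = 9, y = 8, b = 26, m = 19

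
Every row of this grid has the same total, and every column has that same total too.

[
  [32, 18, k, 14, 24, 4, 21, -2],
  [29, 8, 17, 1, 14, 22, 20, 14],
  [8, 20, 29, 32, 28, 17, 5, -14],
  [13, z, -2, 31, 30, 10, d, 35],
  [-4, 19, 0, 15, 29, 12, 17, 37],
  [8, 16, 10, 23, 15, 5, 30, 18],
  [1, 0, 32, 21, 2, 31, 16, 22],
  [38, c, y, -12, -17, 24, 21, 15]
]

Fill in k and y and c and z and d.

Rows 2 and 3 both sum to 125, so that's the common total.
Row 1 has 32 + 18 + 14 + 24 + 4 + 21 − 2 = 111; the blank must be 125 − 111 = 14.
Column 3 has 14 + 17 + 29 − 2 + 0 + 10 + 32 = 100; the blank must be 125 − 100 = 25.
Row 8 has 38 + 25 − 12 − 17 + 24 + 21 + 15 = 94; the blank must be 125 − 94 = 31.
Column 2 has 18 + 8 + 20 + 19 + 16 + 0 + 31 = 112; the blank must be 125 − 112 = 13.
Row 4 has 13 + 13 − 2 + 31 + 30 + 10 + 35 = 130; the blank must be 125 − 130 = -5.

k = 14, y = 25, c = 31, z = 13, d = -5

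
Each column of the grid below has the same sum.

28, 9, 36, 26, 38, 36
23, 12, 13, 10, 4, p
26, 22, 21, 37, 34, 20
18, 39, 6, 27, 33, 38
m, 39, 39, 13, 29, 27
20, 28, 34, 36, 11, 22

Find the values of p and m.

p = 6, m = 34

The complete columns each total 149.
Column 6 is missing 149 − 143 = 6 (since 36 + 20 + 38 + 27 + 22 = 143).
Column 1 is missing 149 − 115 = 34 (since 28 + 23 + 26 + 18 + 20 = 115).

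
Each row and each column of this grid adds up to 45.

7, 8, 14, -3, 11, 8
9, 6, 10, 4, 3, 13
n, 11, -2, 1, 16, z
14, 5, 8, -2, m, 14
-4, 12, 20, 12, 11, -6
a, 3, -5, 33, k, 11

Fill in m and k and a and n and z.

m = 6, k = -2, a = 5, n = 14, z = 5

The known cells in row 4 total 39, leaving 45 − 39 = 6 for the blank.
The known cells in column 5 total 47, leaving 45 − 47 = -2 for the blank.
The known cells in row 6 total 40, leaving 45 − 40 = 5 for the blank.
The known cells in column 1 total 31, leaving 45 − 31 = 14 for the blank.
The known cells in row 3 total 40, leaving 45 − 40 = 5 for the blank.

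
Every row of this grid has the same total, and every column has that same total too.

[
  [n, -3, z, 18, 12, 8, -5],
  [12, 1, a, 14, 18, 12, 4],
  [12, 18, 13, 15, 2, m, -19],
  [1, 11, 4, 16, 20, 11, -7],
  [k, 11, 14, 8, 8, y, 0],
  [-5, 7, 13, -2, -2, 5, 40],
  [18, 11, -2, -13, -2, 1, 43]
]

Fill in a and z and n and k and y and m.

a = -5, z = 19, n = 7, k = 11, y = 4, m = 15

Rows 4 and 6 both sum to 56, so that's the common total.
Row 2 has 12 + 1 + 14 + 18 + 12 + 4 = 61; the blank must be 56 − 61 = -5.
Column 3 has -5 + 13 + 4 + 14 + 13 − 2 = 37; the blank must be 56 − 37 = 19.
Row 1 has -3 + 19 + 18 + 12 + 8 − 5 = 49; the blank must be 56 − 49 = 7.
Column 1 has 7 + 12 + 12 + 1 − 5 + 18 = 45; the blank must be 56 − 45 = 11.
Row 5 has 11 + 11 + 14 + 8 + 8 + 0 = 52; the blank must be 56 − 52 = 4.
Row 3 has 12 + 18 + 13 + 15 + 2 − 19 = 41; the blank must be 56 − 41 = 15.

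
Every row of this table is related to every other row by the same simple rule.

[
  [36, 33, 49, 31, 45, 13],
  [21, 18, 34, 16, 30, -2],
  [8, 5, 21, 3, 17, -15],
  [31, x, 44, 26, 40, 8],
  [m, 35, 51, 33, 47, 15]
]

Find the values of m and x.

The difference between any two rows is the same in every column — this is an addition table with the headers hidden.
Row 5 minus row 1 is 33 − 31 = 2, so its entry in column 1 is 36 + 2 = 38.
Row 4 minus row 1 is 26 − 31 = -5, so its entry in column 2 is 33 + (-5) = 28.

m = 38, x = 28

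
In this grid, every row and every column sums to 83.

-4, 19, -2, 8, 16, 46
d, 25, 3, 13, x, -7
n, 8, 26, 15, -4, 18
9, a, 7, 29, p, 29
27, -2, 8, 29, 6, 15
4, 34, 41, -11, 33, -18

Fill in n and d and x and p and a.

The known cells in column 2 total 84, leaving 83 − 84 = -1 for the blank.
The known cells in row 4 total 73, leaving 83 − 73 = 10 for the blank.
The known cells in row 3 total 63, leaving 83 − 63 = 20 for the blank.
The known cells in column 5 total 61, leaving 83 − 61 = 22 for the blank.
The known cells in row 2 total 56, leaving 83 − 56 = 27 for the blank.

n = 20, d = 27, x = 22, p = 10, a = -1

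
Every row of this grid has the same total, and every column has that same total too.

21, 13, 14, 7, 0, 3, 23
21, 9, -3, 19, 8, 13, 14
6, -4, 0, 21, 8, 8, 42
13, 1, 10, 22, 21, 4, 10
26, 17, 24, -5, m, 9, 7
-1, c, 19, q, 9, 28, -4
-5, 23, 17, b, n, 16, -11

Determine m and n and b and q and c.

m = 3, n = 32, b = 9, q = 8, c = 22

Rows 1 and 2 both sum to 81, so that's the common total.
The known cells in row 5 total 78, leaving 81 − 78 = 3 for the blank.
The known cells in column 2 total 59, leaving 81 − 59 = 22 for the blank.
The known cells in column 5 total 49, leaving 81 − 49 = 32 for the blank.
The known cells in row 6 total 73, leaving 81 − 73 = 8 for the blank.
The known cells in row 7 total 72, leaving 81 − 72 = 9 for the blank.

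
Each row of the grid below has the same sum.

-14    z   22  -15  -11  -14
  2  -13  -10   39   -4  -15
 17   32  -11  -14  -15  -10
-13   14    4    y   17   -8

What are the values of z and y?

z = 31, y = -15

The complete rows each total -1.
Row 1 is missing -1 − (-32) = 31 (since -14 + 22 − 15 − 11 − 14 = -32).
Row 4 is missing -1 − 14 = -15 (since -13 + 14 + 4 + 17 − 8 = 14).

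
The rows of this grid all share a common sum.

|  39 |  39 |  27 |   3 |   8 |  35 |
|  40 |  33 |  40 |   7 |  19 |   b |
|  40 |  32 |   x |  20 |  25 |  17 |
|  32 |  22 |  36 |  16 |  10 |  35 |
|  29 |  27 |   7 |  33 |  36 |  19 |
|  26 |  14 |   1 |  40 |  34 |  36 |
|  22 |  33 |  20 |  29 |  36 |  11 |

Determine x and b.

x = 17, b = 12

Rows 1 and 7 both add up to 151, so every row sums to 151.
Row 3: 40 + 32 + 20 + 25 + 17 = 134, so the missing entry is 151 − 134 = 17.
Row 2: 40 + 33 + 40 + 7 + 19 = 139, so the missing entry is 151 − 139 = 12.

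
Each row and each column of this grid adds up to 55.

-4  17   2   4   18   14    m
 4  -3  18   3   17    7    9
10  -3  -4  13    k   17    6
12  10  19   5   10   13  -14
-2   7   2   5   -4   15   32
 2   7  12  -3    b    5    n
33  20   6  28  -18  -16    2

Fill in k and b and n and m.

k = 16, b = 16, n = 16, m = 4

Row 3 has 10 − 3 − 4 + 13 + 17 + 6 = 39; the blank must be 55 − 39 = 16.
Column 5 has 18 + 17 + 16 + 10 − 4 − 18 = 39; the blank must be 55 − 39 = 16.
Row 6 has 2 + 7 + 12 − 3 + 16 + 5 = 39; the blank must be 55 − 39 = 16.
Row 1 has -4 + 17 + 2 + 4 + 18 + 14 = 51; the blank must be 55 − 51 = 4.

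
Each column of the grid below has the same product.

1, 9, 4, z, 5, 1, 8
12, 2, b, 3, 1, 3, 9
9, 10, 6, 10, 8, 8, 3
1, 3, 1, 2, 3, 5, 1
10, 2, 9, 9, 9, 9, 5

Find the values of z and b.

Columns 5 and 6 each multiply to 1080, so every column has product 1080.
Column 4: 3×10×2×9 = 540, so the missing entry is 1080 ÷ 540 = 2.
Column 3: 4×6×1×9 = 216, so the missing entry is 1080 ÷ 216 = 5.

z = 2, b = 5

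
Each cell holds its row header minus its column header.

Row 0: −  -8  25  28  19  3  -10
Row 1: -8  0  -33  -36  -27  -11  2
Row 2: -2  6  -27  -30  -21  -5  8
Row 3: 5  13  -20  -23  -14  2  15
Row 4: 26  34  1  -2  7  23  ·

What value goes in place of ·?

26 − (-10) = 36.

36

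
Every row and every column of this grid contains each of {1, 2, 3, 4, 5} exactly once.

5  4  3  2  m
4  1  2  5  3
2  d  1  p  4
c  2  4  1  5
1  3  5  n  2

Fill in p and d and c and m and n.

p = 3, d = 5, c = 3, m = 1, n = 4

Cell (1,5): row 1 already has {2, 3, 4, 5} → 1.
At (row 3, col 2): column 2 already has {1, 2, 3, 4}, so the value is 5.
Cell (5,4): row 5 already has {1, 2, 3, 5} → 4.
Cell (4,1): row 4 already has {1, 2, 4, 5} → 3.
At (row 3, col 4): row 3 already has {1, 2, 4, 5}, so the value is 3.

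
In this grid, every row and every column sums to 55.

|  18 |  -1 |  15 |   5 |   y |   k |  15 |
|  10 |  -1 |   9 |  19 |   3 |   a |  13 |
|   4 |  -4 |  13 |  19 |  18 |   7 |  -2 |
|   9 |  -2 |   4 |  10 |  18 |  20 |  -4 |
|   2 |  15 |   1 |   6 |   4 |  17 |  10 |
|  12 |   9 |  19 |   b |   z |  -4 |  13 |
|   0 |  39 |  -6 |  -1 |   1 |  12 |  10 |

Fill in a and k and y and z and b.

Row 2: 10 − 1 + 9 + 19 + 3 + 13 = 53, so its missing entry is 55 − 53 = 2.
Column 6: 2 + 7 + 20 + 17 − 4 + 12 = 54, so its missing entry is 55 − 54 = 1.
Row 1: 18 − 1 + 15 + 5 + 1 + 15 = 53, so its missing entry is 55 − 53 = 2.
Column 5: 2 + 3 + 18 + 18 + 4 + 1 = 46, so its missing entry is 55 − 46 = 9.
Row 6: 12 + 9 + 19 + 9 − 4 + 13 = 58, so its missing entry is 55 − 58 = -3.

a = 2, k = 1, y = 2, z = 9, b = -3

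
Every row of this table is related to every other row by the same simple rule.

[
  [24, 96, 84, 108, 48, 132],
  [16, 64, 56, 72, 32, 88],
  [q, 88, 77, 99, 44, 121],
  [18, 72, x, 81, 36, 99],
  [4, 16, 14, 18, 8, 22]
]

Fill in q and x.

q = 22, x = 63

Each row is a constant multiple of every other row — this is a multiplication table with the headers hidden.
Row 3 is 99/108 = 11/12 times row 1, so its entry in column 1 is 24 × 11/12 = 22.
Row 4 is 81/108 = 3/4 times row 1, so its entry in column 3 is 84 × 3/4 = 63.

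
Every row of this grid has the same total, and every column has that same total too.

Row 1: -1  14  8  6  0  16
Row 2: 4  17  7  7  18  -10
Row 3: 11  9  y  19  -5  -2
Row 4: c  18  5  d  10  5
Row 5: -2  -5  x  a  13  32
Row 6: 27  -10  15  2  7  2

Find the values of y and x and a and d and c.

y = 11, x = -3, a = 8, d = 1, c = 4

Rows 1 and 2 both sum to 43, so that's the common total.
The known cells in column 1 total 39, leaving 43 − 39 = 4 for the blank.
The known cells in row 4 total 42, leaving 43 − 42 = 1 for the blank.
The known cells in column 4 total 35, leaving 43 − 35 = 8 for the blank.
The known cells in row 5 total 46, leaving 43 − 46 = -3 for the blank.
The known cells in row 3 total 32, leaving 43 − 32 = 11 for the blank.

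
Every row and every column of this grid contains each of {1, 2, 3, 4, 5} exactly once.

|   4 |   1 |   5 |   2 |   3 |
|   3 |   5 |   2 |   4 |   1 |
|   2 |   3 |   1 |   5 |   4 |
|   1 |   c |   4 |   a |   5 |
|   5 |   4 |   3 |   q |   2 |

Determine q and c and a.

q = 1, c = 2, a = 3

For row 4, column 2: column 2 already has {1, 3, 4, 5}; that leaves 2.
At (row 4, col 4): row 4 already has {1, 2, 4, 5}, so the value is 3.
For row 5, column 4: row 5 already has {2, 3, 4, 5}; that leaves 1.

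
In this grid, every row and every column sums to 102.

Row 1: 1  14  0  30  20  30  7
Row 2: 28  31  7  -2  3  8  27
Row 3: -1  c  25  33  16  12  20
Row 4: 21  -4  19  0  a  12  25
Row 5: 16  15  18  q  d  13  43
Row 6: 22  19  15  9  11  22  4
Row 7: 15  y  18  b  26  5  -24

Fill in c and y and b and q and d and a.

Row 3: -1 + 25 + 33 + 16 + 12 + 20 = 105, so its missing entry is 102 − 105 = -3.
Row 4: 21 − 4 + 19 + 0 + 12 + 25 = 73, so its missing entry is 102 − 73 = 29.
Column 5: 20 + 3 + 16 + 29 + 11 + 26 = 105, so its missing entry is 102 − 105 = -3.
Row 5: 16 + 15 + 18 − 3 + 13 + 43 = 102, so its missing entry is 102 − 102 = 0.
Column 2: 14 + 31 − 3 − 4 + 15 + 19 = 72, so its missing entry is 102 − 72 = 30.
Row 7: 15 + 30 + 18 + 26 + 5 − 24 = 70, so its missing entry is 102 − 70 = 32.

c = -3, y = 30, b = 32, q = 0, d = -3, a = 29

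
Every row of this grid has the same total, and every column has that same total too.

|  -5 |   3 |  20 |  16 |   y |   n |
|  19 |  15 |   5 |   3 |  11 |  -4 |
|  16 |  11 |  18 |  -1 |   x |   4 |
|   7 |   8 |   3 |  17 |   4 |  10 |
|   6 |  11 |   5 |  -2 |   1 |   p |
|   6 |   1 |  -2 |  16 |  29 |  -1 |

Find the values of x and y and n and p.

Rows 2 and 4 both sum to 49, so that's the common total.
Row 5: 6 + 11 + 5 − 2 + 1 = 21, so its missing entry is 49 − 21 = 28.
Row 3: 16 + 11 + 18 − 1 + 4 = 48, so its missing entry is 49 − 48 = 1.
Column 5: 11 + 1 + 4 + 1 + 29 = 46, so its missing entry is 49 − 46 = 3.
Row 1: -5 + 3 + 20 + 16 + 3 = 37, so its missing entry is 49 − 37 = 12.

x = 1, y = 3, n = 12, p = 28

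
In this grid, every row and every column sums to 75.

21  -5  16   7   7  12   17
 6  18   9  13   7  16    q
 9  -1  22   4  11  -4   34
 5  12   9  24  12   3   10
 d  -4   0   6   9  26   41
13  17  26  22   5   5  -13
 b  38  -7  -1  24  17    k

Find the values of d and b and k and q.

d = -3, b = 24, k = -20, q = 6

Row 2: 6 + 18 + 9 + 13 + 7 + 16 = 69, so its missing entry is 75 − 69 = 6.
Column 7: 17 + 6 + 34 + 10 + 41 − 13 = 95, so its missing entry is 75 − 95 = -20.
Row 5: -4 + 0 + 6 + 9 + 26 + 41 = 78, so its missing entry is 75 − 78 = -3.
Row 7: 38 − 7 − 1 + 24 + 17 − 20 = 51, so its missing entry is 75 − 51 = 24.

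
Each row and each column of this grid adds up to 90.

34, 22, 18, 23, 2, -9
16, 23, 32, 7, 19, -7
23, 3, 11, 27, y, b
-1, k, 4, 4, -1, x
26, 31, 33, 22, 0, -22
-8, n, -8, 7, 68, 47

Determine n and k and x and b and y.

n = -16, k = 27, x = 57, b = 24, y = 2

Column 5: 2 + 19 − 1 + 0 + 68 = 88, so its missing entry is 90 − 88 = 2.
Row 6: -8 − 8 + 7 + 68 + 47 = 106, so its missing entry is 90 − 106 = -16.
Column 2: 22 + 23 + 3 + 31 − 16 = 63, so its missing entry is 90 − 63 = 27.
Row 3: 23 + 3 + 11 + 27 + 2 = 66, so its missing entry is 90 − 66 = 24.
Row 4: -1 + 27 + 4 + 4 − 1 = 33, so its missing entry is 90 − 33 = 57.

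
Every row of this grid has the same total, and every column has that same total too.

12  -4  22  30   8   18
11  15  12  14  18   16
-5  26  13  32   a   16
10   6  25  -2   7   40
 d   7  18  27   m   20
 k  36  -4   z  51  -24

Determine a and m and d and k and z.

a = 4, m = -2, d = 16, k = 42, z = -15

Rows 1 and 2 both sum to 86, so that's the common total.
Row 3: -5 + 26 + 13 + 32 + 16 = 82, so its missing entry is 86 − 82 = 4.
Column 5: 8 + 18 + 4 + 7 + 51 = 88, so its missing entry is 86 − 88 = -2.
Row 5: 7 + 18 + 27 − 2 + 20 = 70, so its missing entry is 86 − 70 = 16.
Column 1: 12 + 11 − 5 + 10 + 16 = 44, so its missing entry is 86 − 44 = 42.
Row 6: 42 + 36 − 4 + 51 − 24 = 101, so its missing entry is 86 − 101 = -15.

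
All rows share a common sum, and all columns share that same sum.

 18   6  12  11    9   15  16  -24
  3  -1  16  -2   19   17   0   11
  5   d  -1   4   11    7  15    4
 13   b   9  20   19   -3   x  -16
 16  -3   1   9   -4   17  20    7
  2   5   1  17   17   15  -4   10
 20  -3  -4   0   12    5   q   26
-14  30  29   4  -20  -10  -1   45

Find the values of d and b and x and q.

Rows 1 and 2 both sum to 63, so that's the common total.
Row 7 has 20 − 3 − 4 + 0 + 12 + 5 + 26 = 56; the blank must be 63 − 56 = 7.
Row 3 has 5 − 1 + 4 + 11 + 7 + 15 + 4 = 45; the blank must be 63 − 45 = 18.
Column 2 has 6 − 1 + 18 − 3 + 5 − 3 + 30 = 52; the blank must be 63 − 52 = 11.
Row 4 has 13 + 11 + 9 + 20 + 19 − 3 − 16 = 53; the blank must be 63 − 53 = 10.

d = 18, b = 11, x = 10, q = 7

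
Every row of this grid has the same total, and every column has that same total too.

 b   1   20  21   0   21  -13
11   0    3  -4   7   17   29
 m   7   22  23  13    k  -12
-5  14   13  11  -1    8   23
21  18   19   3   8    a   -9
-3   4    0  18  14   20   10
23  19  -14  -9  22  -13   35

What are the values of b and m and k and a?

Rows 2 and 4 both sum to 63, so that's the common total.
Row 5: 21 + 18 + 19 + 3 + 8 − 9 = 60, so its missing entry is 63 − 60 = 3.
Column 6: 21 + 17 + 8 + 3 + 20 − 13 = 56, so its missing entry is 63 − 56 = 7.
Row 3: 7 + 22 + 23 + 13 + 7 − 12 = 60, so its missing entry is 63 − 60 = 3.
Row 1: 1 + 20 + 21 + 0 + 21 − 13 = 50, so its missing entry is 63 − 50 = 13.

b = 13, m = 3, k = 7, a = 3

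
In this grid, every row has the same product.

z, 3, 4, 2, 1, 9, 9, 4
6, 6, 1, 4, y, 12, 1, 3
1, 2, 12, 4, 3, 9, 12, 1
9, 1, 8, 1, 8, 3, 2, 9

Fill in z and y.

z = 4, y = 6

Rows 3 and 4 each multiply to 31104, so every row has product 31104.
Row 1: 3×4×2×1×9×9×4 = 7776, so the missing entry is 31104 ÷ 7776 = 4.
Row 2: 6×6×1×4×12×1×3 = 5184, so the missing entry is 31104 ÷ 5184 = 6.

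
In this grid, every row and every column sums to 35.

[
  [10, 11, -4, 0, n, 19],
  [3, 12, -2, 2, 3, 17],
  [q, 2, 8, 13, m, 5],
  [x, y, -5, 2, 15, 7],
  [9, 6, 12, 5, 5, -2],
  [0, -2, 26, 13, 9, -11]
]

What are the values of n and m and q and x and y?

n = -1, m = 4, q = 3, x = 10, y = 6

Row 1 has 10 + 11 − 4 + 0 + 19 = 36; the blank must be 35 − 36 = -1.
Column 5 has -1 + 3 + 15 + 5 + 9 = 31; the blank must be 35 − 31 = 4.
Column 2 has 11 + 12 + 2 + 6 − 2 = 29; the blank must be 35 − 29 = 6.
Row 3 has 2 + 8 + 13 + 4 + 5 = 32; the blank must be 35 − 32 = 3.
Row 4 has 6 − 5 + 2 + 15 + 7 = 25; the blank must be 35 − 25 = 10.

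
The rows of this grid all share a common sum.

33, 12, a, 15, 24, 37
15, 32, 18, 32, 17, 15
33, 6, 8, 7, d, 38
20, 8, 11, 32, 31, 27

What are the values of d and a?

d = 37, a = 8

Rows 2 and 4 both add up to 129, so every row sums to 129.
Row 3: 33 + 6 + 8 + 7 + 38 = 92, so the missing entry is 129 − 92 = 37.
Row 1: 33 + 12 + 15 + 24 + 37 = 121, so the missing entry is 129 − 121 = 8.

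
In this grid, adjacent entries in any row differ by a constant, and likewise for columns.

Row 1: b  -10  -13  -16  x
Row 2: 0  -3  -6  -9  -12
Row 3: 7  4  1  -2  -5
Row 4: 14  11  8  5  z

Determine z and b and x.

Along each row the entries change by -3 per step; down each column they change by 7.
Row 4: from 14 at column 1, stepping by -3 to column 5 gives 2.
Row 1: from -10 at column 2, stepping by -3 to column 1 gives -7.
Row 1: from -10 at column 2, stepping by -3 to column 5 gives -19.

z = 2, b = -7, x = -19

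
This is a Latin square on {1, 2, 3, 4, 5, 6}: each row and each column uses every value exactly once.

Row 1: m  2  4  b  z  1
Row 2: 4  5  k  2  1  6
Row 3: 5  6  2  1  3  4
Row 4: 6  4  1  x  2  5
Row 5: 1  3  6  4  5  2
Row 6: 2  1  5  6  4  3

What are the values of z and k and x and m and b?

z = 6, k = 3, x = 3, m = 3, b = 5

For row 2, column 3: row 2 already has {1, 2, 4, 5, 6}; that leaves 3.
Cell (1,5): column 5 already has {1, 2, 3, 4, 5} → 6.
Cell (1,1): column 1 already has {1, 2, 4, 5, 6} → 3.
For row 1, column 4: row 1 already has {1, 2, 3, 4, 6}; that leaves 5.
For row 4, column 4: row 4 already has {1, 2, 4, 5, 6}; that leaves 3.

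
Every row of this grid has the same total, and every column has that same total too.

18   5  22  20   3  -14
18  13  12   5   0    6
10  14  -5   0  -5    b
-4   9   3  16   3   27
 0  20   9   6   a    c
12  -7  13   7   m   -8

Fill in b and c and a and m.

b = 40, c = 3, a = 16, m = 37

Rows 1 and 2 both sum to 54, so that's the common total.
Row 3 has 10 + 14 − 5 + 0 − 5 = 14; the blank must be 54 − 14 = 40.
Column 6 has -14 + 6 + 40 + 27 − 8 = 51; the blank must be 54 − 51 = 3.
Row 5 has 0 + 20 + 9 + 6 + 3 = 38; the blank must be 54 − 38 = 16.
Row 6 has 12 − 7 + 13 + 7 − 8 = 17; the blank must be 54 − 17 = 37.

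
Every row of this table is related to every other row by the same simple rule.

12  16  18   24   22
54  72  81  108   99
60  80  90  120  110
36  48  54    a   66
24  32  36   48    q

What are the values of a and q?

a = 72, q = 44

Each row is a constant multiple of every other row — this is a multiplication table with the headers hidden.
Row 4 is 36/12 = 3/1 times row 1, so its entry in column 4 is 24 × 3/1 = 72.
Row 5 is 24/12 = 2/1 times row 1, so its entry in column 5 is 22 × 2/1 = 44.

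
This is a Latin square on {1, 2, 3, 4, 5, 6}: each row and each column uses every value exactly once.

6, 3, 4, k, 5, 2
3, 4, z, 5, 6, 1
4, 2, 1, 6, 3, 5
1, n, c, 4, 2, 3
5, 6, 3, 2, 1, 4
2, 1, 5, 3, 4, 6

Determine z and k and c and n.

z = 2, k = 1, c = 6, n = 5

For row 4, column 2: column 2 already has {1, 2, 3, 4, 6}; that leaves 5.
Cell (4,3): row 4 already has {1, 2, 3, 4, 5} → 6.
For row 2, column 3: row 2 already has {1, 3, 4, 5, 6}; that leaves 2.
Cell (1,4): row 1 already has {2, 3, 4, 5, 6} → 1.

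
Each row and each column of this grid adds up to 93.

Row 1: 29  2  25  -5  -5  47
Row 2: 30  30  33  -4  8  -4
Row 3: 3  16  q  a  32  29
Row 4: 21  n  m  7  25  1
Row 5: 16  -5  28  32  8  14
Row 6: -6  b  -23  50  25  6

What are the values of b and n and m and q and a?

b = 41, n = 9, m = 30, q = 0, a = 13

Row 6 has -6 − 23 + 50 + 25 + 6 = 52; the blank must be 93 − 52 = 41.
Column 2 has 2 + 30 + 16 − 5 + 41 = 84; the blank must be 93 − 84 = 9.
Column 4 has -5 − 4 + 7 + 32 + 50 = 80; the blank must be 93 − 80 = 13.
Row 3 has 3 + 16 + 13 + 32 + 29 = 93; the blank must be 93 − 93 = 0.
Row 4 has 21 + 9 + 7 + 25 + 1 = 63; the blank must be 93 − 63 = 30.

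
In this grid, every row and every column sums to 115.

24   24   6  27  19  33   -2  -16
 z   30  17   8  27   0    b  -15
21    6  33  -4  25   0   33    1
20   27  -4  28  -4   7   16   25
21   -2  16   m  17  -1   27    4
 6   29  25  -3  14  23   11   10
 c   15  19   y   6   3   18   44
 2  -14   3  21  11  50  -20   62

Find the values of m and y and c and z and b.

m = 33, y = 5, c = 5, z = 16, b = 32

Row 5 has 21 − 2 + 16 + 17 − 1 + 27 + 4 = 82; the blank must be 115 − 82 = 33.
Column 7 has -2 + 33 + 16 + 27 + 11 + 18 − 20 = 83; the blank must be 115 − 83 = 32.
Row 2 has 30 + 17 + 8 + 27 + 0 + 32 − 15 = 99; the blank must be 115 − 99 = 16.
Column 1 has 24 + 16 + 21 + 20 + 21 + 6 + 2 = 110; the blank must be 115 − 110 = 5.
Row 7 has 5 + 15 + 19 + 6 + 3 + 18 + 44 = 110; the blank must be 115 − 110 = 5.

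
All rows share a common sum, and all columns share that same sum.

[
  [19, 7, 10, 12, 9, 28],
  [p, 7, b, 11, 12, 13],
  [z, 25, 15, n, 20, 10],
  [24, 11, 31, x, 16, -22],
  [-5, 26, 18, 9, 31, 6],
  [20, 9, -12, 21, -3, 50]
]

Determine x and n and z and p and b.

x = 25, n = 7, z = 8, p = 19, b = 23

Rows 1 and 5 both sum to 85, so that's the common total.
The known cells in column 3 total 62, leaving 85 − 62 = 23 for the blank.
The known cells in row 4 total 60, leaving 85 − 60 = 25 for the blank.
The known cells in column 4 total 78, leaving 85 − 78 = 7 for the blank.
The known cells in row 3 total 77, leaving 85 − 77 = 8 for the blank.
The known cells in row 2 total 66, leaving 85 − 66 = 19 for the blank.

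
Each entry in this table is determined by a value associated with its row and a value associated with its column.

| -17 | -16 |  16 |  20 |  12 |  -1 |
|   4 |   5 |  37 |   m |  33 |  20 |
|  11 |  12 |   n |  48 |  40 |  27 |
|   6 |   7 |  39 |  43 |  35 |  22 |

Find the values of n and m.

The difference between any two rows is the same in every column — this is an addition table with the headers hidden.
Row 3 minus row 1 is 27 − (-1) = 28, so its entry in column 3 is 16 + 28 = 44.
Row 2 minus row 1 is 20 − (-1) = 21, so its entry in column 4 is 20 + 21 = 41.

n = 44, m = 41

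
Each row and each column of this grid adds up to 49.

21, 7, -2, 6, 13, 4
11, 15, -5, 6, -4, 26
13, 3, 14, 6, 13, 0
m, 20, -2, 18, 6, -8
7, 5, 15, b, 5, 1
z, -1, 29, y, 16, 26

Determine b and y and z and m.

Row 4: 20 − 2 + 18 + 6 − 8 = 34, so its missing entry is 49 − 34 = 15.
Column 1: 21 + 11 + 13 + 15 + 7 = 67, so its missing entry is 49 − 67 = -18.
Row 6: -18 − 1 + 29 + 16 + 26 = 52, so its missing entry is 49 − 52 = -3.
Row 5: 7 + 5 + 15 + 5 + 1 = 33, so its missing entry is 49 − 33 = 16.

b = 16, y = -3, z = -18, m = 15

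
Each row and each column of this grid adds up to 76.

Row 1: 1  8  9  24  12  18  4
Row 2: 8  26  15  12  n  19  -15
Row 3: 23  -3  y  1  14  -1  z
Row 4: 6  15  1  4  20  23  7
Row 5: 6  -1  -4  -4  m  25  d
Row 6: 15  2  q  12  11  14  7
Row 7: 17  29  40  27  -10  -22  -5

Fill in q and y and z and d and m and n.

q = 15, y = 0, z = 42, d = 36, m = 18, n = 11

The known cells in row 2 total 65, leaving 76 − 65 = 11 for the blank.
The known cells in column 5 total 58, leaving 76 − 58 = 18 for the blank.
The known cells in row 5 total 40, leaving 76 − 40 = 36 for the blank.
The known cells in column 7 total 34, leaving 76 − 34 = 42 for the blank.
The known cells in row 3 total 76, leaving 76 − 76 = 0 for the blank.
The known cells in row 6 total 61, leaving 76 − 61 = 15 for the blank.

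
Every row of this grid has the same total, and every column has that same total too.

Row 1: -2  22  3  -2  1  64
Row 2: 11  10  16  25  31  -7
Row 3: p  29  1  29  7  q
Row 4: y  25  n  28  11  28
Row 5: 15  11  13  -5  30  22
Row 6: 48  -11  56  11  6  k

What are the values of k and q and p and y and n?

k = -24, q = 3, p = 17, y = -3, n = -3

Rows 1 and 2 both sum to 86, so that's the common total.
Row 6: 48 − 11 + 56 + 11 + 6 = 110, so its missing entry is 86 − 110 = -24.
Column 3: 3 + 16 + 1 + 13 + 56 = 89, so its missing entry is 86 − 89 = -3.
Row 4: 25 − 3 + 28 + 11 + 28 = 89, so its missing entry is 86 − 89 = -3.
Column 1: -2 + 11 − 3 + 15 + 48 = 69, so its missing entry is 86 − 69 = 17.
Row 3: 17 + 29 + 1 + 29 + 7 = 83, so its missing entry is 86 − 83 = 3.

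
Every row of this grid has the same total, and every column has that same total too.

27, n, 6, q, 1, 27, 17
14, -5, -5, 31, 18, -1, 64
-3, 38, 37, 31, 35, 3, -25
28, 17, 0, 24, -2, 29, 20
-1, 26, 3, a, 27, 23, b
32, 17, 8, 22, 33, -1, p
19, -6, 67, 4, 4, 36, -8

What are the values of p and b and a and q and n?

Rows 2 and 3 both sum to 116, so that's the common total.
Column 2 has -5 + 38 + 17 + 26 + 17 − 6 = 87; the blank must be 116 − 87 = 29.
Row 1 has 27 + 29 + 6 + 1 + 27 + 17 = 107; the blank must be 116 − 107 = 9.
Column 4 has 9 + 31 + 31 + 24 + 22 + 4 = 121; the blank must be 116 − 121 = -5.
Row 5 has -1 + 26 + 3 − 5 + 27 + 23 = 73; the blank must be 116 − 73 = 43.
Row 6 has 32 + 17 + 8 + 22 + 33 − 1 = 111; the blank must be 116 − 111 = 5.

p = 5, b = 43, a = -5, q = 9, n = 29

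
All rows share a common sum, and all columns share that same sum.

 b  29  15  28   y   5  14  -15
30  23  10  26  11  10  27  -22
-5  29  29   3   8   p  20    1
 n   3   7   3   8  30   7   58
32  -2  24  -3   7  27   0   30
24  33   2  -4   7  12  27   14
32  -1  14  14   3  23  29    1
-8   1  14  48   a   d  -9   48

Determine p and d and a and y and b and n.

Rows 2 and 5 both sum to 115, so that's the common total.
The known cells in row 4 total 116, leaving 115 − 116 = -1 for the blank.
The known cells in column 1 total 104, leaving 115 − 104 = 11 for the blank.
The known cells in row 1 total 87, leaving 115 − 87 = 28 for the blank.
The known cells in column 5 total 72, leaving 115 − 72 = 43 for the blank.
The known cells in row 8 total 137, leaving 115 − 137 = -22 for the blank.
The known cells in row 3 total 85, leaving 115 − 85 = 30 for the blank.

p = 30, d = -22, a = 43, y = 28, b = 11, n = -1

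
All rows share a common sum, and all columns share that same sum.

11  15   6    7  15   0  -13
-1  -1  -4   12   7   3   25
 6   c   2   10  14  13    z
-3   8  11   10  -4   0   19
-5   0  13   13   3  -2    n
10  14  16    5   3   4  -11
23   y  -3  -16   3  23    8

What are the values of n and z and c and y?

Rows 1 and 2 both sum to 41, so that's the common total.
The known cells in row 7 total 38, leaving 41 − 38 = 3 for the blank.
The known cells in row 5 total 22, leaving 41 − 22 = 19 for the blank.
The known cells in column 7 total 47, leaving 41 − 47 = -6 for the blank.
The known cells in row 3 total 39, leaving 41 − 39 = 2 for the blank.

n = 19, z = -6, c = 2, y = 3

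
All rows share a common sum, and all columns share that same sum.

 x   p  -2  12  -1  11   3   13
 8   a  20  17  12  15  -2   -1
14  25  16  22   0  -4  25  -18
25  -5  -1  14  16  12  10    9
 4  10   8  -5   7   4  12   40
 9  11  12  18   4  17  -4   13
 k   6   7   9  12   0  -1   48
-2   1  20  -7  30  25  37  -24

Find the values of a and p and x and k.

a = 11, p = 21, x = 23, k = -1

Rows 3 and 4 both sum to 80, so that's the common total.
Row 2 has 8 + 20 + 17 + 12 + 15 − 2 − 1 = 69; the blank must be 80 − 69 = 11.
Column 2 has 11 + 25 − 5 + 10 + 11 + 6 + 1 = 59; the blank must be 80 − 59 = 21.
Row 7 has 6 + 7 + 9 + 12 + 0 − 1 + 48 = 81; the blank must be 80 − 81 = -1.
Row 1 has 21 − 2 + 12 − 1 + 11 + 3 + 13 = 57; the blank must be 80 − 57 = 23.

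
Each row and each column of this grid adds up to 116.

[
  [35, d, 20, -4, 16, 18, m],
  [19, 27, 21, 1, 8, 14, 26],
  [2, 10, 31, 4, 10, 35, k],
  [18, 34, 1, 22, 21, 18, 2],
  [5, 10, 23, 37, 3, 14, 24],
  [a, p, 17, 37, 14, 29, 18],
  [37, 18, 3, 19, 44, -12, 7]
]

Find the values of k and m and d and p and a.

k = 24, m = 15, d = 16, p = 1, a = 0

The known cells in column 1 total 116, leaving 116 − 116 = 0 for the blank.
The known cells in row 6 total 115, leaving 116 − 115 = 1 for the blank.
The known cells in column 2 total 100, leaving 116 − 100 = 16 for the blank.
The known cells in row 1 total 101, leaving 116 − 101 = 15 for the blank.
The known cells in row 3 total 92, leaving 116 − 92 = 24 for the blank.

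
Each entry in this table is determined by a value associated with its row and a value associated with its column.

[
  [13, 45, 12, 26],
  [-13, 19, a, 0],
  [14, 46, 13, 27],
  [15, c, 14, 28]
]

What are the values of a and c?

a = -14, c = 47

The difference between any two rows is the same in every column — this is an addition table with the headers hidden.
Row 2 minus row 1 is -13 − 13 = -26, so its entry in column 3 is 12 + (-26) = -14.
Row 4 minus row 1 is 15 − 13 = 2, so its entry in column 2 is 45 + 2 = 47.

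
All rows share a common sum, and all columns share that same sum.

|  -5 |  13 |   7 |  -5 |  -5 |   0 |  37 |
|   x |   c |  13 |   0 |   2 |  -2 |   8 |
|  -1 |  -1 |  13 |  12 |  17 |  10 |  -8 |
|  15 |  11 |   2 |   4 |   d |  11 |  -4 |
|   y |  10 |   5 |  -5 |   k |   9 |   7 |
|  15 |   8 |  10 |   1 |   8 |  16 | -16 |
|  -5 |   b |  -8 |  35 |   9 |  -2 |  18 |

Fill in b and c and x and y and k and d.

b = -5, c = 6, x = 15, y = 8, k = 8, d = 3

Rows 1 and 3 both sum to 42, so that's the common total.
Row 4: 15 + 11 + 2 + 4 + 11 − 4 = 39, so its missing entry is 42 − 39 = 3.
Column 5: -5 + 2 + 17 + 3 + 8 + 9 = 34, so its missing entry is 42 − 34 = 8.
Row 5: 10 + 5 − 5 + 8 + 9 + 7 = 34, so its missing entry is 42 − 34 = 8.
Row 7: -5 − 8 + 35 + 9 − 2 + 18 = 47, so its missing entry is 42 − 47 = -5.
Column 2: 13 − 1 + 11 + 10 + 8 − 5 = 36, so its missing entry is 42 − 36 = 6.
Row 2: 6 + 13 + 0 + 2 − 2 + 8 = 27, so its missing entry is 42 − 27 = 15.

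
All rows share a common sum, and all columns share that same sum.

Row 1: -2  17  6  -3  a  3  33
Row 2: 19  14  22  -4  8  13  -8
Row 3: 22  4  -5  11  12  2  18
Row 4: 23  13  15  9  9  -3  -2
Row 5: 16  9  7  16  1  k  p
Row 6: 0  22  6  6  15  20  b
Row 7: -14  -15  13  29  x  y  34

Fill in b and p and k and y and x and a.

Rows 2 and 3 both sum to 64, so that's the common total.
Row 1: -2 + 17 + 6 − 3 + 3 + 33 = 54, so its missing entry is 64 − 54 = 10.
Column 5: 10 + 8 + 12 + 9 + 1 + 15 = 55, so its missing entry is 64 − 55 = 9.
Row 7: -14 − 15 + 13 + 29 + 9 + 34 = 56, so its missing entry is 64 − 56 = 8.
Column 6: 3 + 13 + 2 − 3 + 20 + 8 = 43, so its missing entry is 64 − 43 = 21.
Row 5: 16 + 9 + 7 + 16 + 1 + 21 = 70, so its missing entry is 64 − 70 = -6.
Row 6: 0 + 22 + 6 + 6 + 15 + 20 = 69, so its missing entry is 64 − 69 = -5.

b = -5, p = -6, k = 21, y = 8, x = 9, a = 10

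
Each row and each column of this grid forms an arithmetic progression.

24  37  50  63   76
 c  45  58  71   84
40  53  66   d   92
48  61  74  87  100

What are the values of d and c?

Along each row the entries change by 13 per step; down each column they change by 8.
Row 3: from 40 at column 1, stepping by 13 to column 4 gives 79.
Row 2: from 45 at column 2, stepping by 13 to column 1 gives 32.

d = 79, c = 32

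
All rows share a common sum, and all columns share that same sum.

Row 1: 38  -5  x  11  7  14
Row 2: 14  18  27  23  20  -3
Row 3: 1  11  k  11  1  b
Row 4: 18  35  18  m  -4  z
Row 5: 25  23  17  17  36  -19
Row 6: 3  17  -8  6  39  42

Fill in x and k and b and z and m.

x = 34, k = 11, b = 64, z = 1, m = 31

Rows 2 and 5 both sum to 99, so that's the common total.
The known cells in row 1 total 65, leaving 99 − 65 = 34 for the blank.
The known cells in column 4 total 68, leaving 99 − 68 = 31 for the blank.
The known cells in column 3 total 88, leaving 99 − 88 = 11 for the blank.
The known cells in row 3 total 35, leaving 99 − 35 = 64 for the blank.
The known cells in row 4 total 98, leaving 99 − 98 = 1 for the blank.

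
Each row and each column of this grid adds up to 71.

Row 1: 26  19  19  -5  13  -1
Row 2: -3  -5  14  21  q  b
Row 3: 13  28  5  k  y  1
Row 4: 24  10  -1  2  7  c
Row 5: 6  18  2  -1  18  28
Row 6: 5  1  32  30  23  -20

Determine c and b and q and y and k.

c = 29, b = 34, q = 10, y = 0, k = 24

Column 4: -5 + 21 + 2 − 1 + 30 = 47, so its missing entry is 71 − 47 = 24.
Row 3: 13 + 28 + 5 + 24 + 1 = 71, so its missing entry is 71 − 71 = 0.
Column 5: 13 + 0 + 7 + 18 + 23 = 61, so its missing entry is 71 − 61 = 10.
Row 2: -3 − 5 + 14 + 21 + 10 = 37, so its missing entry is 71 − 37 = 34.
Row 4: 24 + 10 − 1 + 2 + 7 = 42, so its missing entry is 71 − 42 = 29.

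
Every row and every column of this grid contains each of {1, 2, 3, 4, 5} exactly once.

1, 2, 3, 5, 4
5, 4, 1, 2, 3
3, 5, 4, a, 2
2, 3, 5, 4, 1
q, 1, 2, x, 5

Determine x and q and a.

At (row 3, col 4): row 3 already has {2, 3, 4, 5}, so the value is 1.
At (row 5, col 1): column 1 already has {1, 2, 3, 5}, so the value is 4.
Cell (5,4): row 5 already has {1, 2, 4, 5} → 3.

x = 3, q = 4, a = 1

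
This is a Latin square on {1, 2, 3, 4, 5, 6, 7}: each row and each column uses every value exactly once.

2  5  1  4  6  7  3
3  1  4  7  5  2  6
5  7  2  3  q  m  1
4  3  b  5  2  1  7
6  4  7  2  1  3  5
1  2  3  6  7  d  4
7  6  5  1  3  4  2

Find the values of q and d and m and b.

At (row 3, col 5): column 5 already has {1, 2, 3, 5, 6, 7}, so the value is 4.
Cell (6,6): row 6 already has {1, 2, 3, 4, 6, 7} → 5.
For row 3, column 6: row 3 already has {1, 2, 3, 4, 5, 7}; that leaves 6.
For row 4, column 3: row 4 already has {1, 2, 3, 4, 5, 7}; that leaves 6.

q = 4, d = 5, m = 6, b = 6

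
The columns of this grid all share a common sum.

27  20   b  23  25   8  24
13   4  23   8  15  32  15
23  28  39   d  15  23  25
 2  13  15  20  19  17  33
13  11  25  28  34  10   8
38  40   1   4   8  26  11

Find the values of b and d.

Column 5 sums to 116 and so does column 7; that's the common total.
In column 3 the known cells total 103, leaving 116 − 103 = 13.
In column 4 the known cells total 83, leaving 116 − 83 = 33.

b = 13, d = 33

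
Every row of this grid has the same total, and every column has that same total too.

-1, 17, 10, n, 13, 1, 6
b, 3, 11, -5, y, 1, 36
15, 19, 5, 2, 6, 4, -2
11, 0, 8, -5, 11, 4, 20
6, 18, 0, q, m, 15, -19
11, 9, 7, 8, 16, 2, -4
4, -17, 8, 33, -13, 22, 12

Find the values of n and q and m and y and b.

n = 3, q = 13, m = 16, y = 0, b = 3

Rows 3 and 4 both sum to 49, so that's the common total.
Row 1: -1 + 17 + 10 + 13 + 1 + 6 = 46, so its missing entry is 49 − 46 = 3.
Column 4: 3 − 5 + 2 − 5 + 8 + 33 = 36, so its missing entry is 49 − 36 = 13.
Row 5: 6 + 18 + 0 + 13 + 15 − 19 = 33, so its missing entry is 49 − 33 = 16.
Column 5: 13 + 6 + 11 + 16 + 16 − 13 = 49, so its missing entry is 49 − 49 = 0.
Row 2: 3 + 11 − 5 + 0 + 1 + 36 = 46, so its missing entry is 49 − 46 = 3.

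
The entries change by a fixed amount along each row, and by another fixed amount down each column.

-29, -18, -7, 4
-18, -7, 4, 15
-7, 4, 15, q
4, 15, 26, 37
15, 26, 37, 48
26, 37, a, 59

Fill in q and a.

Along each row the entries change by 11 per step; down each column they change by 11.
Row 3: from -7 at column 1, stepping by 11 to column 4 gives 26.
Row 6: from 26 at column 1, stepping by 11 to column 3 gives 48.

q = 26, a = 48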